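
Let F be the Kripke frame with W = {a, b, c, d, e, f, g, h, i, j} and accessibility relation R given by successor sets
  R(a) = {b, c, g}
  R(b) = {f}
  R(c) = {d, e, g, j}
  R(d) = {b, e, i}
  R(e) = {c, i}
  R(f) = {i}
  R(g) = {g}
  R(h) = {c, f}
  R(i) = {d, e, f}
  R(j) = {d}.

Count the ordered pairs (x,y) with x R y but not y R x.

Enumerating: (a,b), (a,c), (a,g), (b,f), (c,d), (c,g), (c,j), (d,b), (d,e), (h,c), (h,f), (j,d).

12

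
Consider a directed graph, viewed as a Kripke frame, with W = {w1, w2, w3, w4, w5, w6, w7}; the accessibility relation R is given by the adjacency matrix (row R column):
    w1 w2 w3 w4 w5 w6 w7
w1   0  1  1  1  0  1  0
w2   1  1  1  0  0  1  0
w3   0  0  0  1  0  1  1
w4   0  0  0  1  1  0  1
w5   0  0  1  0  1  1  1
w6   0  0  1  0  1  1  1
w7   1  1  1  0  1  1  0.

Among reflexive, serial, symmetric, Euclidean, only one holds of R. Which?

serial

Reflexive: no — w1 is not related to itself.
Serial: yes — every world has a successor (e.g. w1 R w2).
Symmetric: no — w1 R w3 but not w3 R w1.
Euclidean: no — w1 R w2 and w1 R w4, but not w2 R w4.
Only serial holds.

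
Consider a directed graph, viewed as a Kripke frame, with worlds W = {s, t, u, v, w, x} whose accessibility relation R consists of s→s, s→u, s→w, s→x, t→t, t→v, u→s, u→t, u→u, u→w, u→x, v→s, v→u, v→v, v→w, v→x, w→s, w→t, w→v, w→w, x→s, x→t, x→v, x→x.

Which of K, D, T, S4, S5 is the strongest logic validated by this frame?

Serial (axiom D): yes — every world has a successor (e.g. s R s).
Reflexive (axiom T): yes — every world is R-related to itself.
Transitive (axiom 4): no — s R u and u R t, but not s R t.
Euclidean (axiom 5): no — s R w and s R u, but not w R u.
So F validates K, D, T; S4 would additionally require R to be transitive. The strongest is T.

T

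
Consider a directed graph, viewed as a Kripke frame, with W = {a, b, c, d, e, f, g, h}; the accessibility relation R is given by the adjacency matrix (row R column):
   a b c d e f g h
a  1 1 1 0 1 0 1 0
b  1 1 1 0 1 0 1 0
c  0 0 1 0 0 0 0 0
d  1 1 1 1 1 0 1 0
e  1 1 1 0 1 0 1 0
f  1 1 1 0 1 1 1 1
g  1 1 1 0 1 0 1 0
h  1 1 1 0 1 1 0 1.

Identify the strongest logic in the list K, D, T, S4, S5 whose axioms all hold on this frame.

Serial (axiom D): yes — every world has a successor (e.g. a R a).
Reflexive (axiom T): yes — every world is R-related to itself.
Transitive (axiom 4): no — h R a and a R g, but not h R g.
Euclidean (axiom 5): no — a R c and a R b, but not c R b.
So F validates K, D, T; S4 would additionally require R to be transitive. The strongest is T.

T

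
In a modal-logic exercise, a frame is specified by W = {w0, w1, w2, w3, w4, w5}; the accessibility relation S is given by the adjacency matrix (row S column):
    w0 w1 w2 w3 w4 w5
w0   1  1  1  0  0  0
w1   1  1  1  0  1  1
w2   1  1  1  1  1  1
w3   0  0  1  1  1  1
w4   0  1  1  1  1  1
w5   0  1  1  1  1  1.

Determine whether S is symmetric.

Symmetric: yes — every pair in S has its reverse in S.

Yes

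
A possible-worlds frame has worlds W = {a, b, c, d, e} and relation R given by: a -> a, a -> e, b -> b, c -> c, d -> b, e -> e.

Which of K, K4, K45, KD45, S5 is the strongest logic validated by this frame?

K4

Transitive (axiom 4): yes — every two-step R-path is closed by a direct edge.
Euclidean (axiom 5): no — a R e and a R a, but not e R a.
Serial (axiom D): yes — every world has a successor (e.g. a R a).
Reflexive (axiom T): no — d is not related to itself.
So F validates K, K4; K45 would additionally require R to be Euclidean. The strongest is K4.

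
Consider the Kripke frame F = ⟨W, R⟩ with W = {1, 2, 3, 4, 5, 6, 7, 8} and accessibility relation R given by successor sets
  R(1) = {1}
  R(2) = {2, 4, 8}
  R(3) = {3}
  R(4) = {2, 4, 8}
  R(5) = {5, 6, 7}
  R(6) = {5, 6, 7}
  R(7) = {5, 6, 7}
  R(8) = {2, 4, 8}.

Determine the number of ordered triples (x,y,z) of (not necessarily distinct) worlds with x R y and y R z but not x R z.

0

R is transitive; there are no such tuples.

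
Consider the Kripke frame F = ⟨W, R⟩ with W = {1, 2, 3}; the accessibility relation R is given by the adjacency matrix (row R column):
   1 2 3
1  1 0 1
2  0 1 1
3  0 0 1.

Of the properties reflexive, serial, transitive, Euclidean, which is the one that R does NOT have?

Reflexive: yes — every world is R-related to itself.
Serial: yes — every world has a successor (e.g. 1 R 1).
Transitive: yes — every two-step R-path is closed by a direct edge.
Euclidean: no — 1 R 3 and 1 R 1, but not 3 R 1.
Only Euclidean fails.

Euclidean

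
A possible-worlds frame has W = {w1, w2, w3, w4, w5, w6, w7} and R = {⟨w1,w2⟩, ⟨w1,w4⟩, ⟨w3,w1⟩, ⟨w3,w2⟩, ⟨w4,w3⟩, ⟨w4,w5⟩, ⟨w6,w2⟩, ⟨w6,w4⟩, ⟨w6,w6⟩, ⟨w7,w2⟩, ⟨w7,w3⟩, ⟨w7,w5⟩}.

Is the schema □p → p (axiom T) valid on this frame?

No

Axiom T corresponds to the accessibility relation being reflexive.
Reflexive: no — w1 is not related to itself.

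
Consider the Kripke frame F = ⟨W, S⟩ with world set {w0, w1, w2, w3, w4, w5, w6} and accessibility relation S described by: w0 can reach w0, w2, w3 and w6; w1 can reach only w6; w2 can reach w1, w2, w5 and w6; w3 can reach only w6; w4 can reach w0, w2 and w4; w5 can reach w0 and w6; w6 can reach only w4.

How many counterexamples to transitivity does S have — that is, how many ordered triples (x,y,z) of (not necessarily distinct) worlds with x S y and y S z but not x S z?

Enumerating: (w0,w2,w1), (w0,w2,w5), (w0,w6,w4), (w1,w6,w4), (w2,w5,w0), (w2,w6,w4), (w3,w6,w4), (w4,w0,w3), (w4,w0,w6), (w4,w2,w1), (w4,w2,w5), (w4,w2,w6), (w5,w0,w2), (w5,w0,w3), (w5,w6,w4), (w6,w4,w0), (w6,w4,w2).

17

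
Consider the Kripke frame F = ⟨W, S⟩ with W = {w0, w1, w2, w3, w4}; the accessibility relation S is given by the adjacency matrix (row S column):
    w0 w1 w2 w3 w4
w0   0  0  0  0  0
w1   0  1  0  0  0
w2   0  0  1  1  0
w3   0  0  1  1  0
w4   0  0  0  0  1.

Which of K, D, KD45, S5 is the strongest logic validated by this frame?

K

Serial (axiom D): no — w0 has no S-successor.
Euclidean (axiom 5): yes — any two successors of a common world are S-related.
Transitive (axiom 4): yes — every two-step S-path is closed by a direct edge.
Reflexive (axiom T): no — w0 is not related to itself.
So F validates K; D would additionally require S to be serial. The strongest is K.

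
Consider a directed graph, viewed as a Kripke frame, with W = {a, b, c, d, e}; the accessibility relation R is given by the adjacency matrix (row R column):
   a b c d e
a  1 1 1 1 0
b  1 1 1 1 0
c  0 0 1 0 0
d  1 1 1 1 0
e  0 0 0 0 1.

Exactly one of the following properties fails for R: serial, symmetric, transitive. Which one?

symmetric

Serial: yes — every world has a successor (e.g. a R a).
Symmetric: no — a R c but not c R a.
Transitive: yes — every two-step R-path is closed by a direct edge.
Only symmetric fails.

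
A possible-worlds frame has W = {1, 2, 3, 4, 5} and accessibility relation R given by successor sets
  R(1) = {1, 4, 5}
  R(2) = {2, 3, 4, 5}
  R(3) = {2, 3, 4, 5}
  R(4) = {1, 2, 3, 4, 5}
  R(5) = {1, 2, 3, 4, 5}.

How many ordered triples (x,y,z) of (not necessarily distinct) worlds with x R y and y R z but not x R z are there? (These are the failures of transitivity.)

8

Enumerating: (1,4,2), (1,4,3), (1,5,2), (1,5,3), (2,4,1), (2,5,1), (3,4,1), (3,5,1).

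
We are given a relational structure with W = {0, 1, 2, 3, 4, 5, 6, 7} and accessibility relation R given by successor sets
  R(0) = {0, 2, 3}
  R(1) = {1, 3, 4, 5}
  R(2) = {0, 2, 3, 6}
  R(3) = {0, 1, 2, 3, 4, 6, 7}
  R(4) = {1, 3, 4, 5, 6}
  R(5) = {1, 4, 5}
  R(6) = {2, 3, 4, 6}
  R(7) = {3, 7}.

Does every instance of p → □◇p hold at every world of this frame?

Axiom B corresponds to the accessibility relation being symmetric.
Symmetric: yes — every pair in R has its reverse in R.

Yes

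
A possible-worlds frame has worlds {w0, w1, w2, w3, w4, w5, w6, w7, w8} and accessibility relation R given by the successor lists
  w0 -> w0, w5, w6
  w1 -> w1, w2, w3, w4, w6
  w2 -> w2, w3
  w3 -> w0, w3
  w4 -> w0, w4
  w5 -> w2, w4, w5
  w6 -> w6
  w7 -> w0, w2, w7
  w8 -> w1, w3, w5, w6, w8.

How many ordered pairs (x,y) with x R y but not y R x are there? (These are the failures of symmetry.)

Enumerating: (w0,w5), (w0,w6), (w1,w2), (w1,w3), (w1,w4), (w1,w6), (w2,w3), (w3,w0), (w4,w0), (w5,w2), (w5,w4), (w7,w0), (w7,w2), (w8,w1), (w8,w3), (w8,w5), (w8,w6).

17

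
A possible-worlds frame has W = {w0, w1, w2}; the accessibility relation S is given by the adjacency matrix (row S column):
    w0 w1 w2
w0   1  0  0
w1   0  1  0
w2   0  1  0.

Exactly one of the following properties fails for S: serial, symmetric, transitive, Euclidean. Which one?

Serial: yes — every world has a successor (e.g. w0 S w0).
Symmetric: no — w2 S w1 but not w1 S w2.
Transitive: yes — every two-step S-path is closed by a direct edge.
Euclidean: yes — any two successors of a common world are S-related.
Only symmetric fails.

symmetric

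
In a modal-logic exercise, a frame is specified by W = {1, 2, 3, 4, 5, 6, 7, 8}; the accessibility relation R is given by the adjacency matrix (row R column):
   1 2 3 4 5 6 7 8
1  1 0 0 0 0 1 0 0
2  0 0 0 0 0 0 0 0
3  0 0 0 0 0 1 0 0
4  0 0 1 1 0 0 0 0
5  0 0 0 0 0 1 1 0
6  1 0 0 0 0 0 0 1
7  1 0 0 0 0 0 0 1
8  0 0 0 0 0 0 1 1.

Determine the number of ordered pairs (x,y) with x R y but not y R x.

Enumerating: (3,6), (4,3), (5,6), (5,7), (6,8), (7,1).

6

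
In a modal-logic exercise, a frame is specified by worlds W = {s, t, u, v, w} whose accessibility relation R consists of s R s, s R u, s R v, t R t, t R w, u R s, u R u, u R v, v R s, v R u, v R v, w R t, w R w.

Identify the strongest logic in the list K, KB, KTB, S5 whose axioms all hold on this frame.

Symmetric (axiom B): yes — every pair in R has its reverse in R.
Reflexive (axiom T): yes — every world is R-related to itself.
Euclidean (axiom 5): yes — any two successors of a common world are R-related.
So F validates K, KB, KTB, S5. The strongest is S5.

S5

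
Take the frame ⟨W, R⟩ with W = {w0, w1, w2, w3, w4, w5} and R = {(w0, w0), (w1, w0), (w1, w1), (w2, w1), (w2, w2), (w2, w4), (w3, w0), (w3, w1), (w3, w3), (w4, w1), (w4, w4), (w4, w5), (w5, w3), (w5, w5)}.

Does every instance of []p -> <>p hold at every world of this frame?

The schema D characterises exactly the serial frames.
Serial: yes — every world has a successor (e.g. w0 R w0).

Yes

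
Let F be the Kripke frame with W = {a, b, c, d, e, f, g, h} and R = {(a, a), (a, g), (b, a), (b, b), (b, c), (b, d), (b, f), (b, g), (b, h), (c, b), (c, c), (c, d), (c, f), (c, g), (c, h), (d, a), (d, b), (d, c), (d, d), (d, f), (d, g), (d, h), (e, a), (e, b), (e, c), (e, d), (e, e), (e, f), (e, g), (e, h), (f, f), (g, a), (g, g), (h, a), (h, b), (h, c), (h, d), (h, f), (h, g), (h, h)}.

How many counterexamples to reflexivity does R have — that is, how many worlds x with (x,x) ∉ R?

R is reflexive; there are no such worlds.

0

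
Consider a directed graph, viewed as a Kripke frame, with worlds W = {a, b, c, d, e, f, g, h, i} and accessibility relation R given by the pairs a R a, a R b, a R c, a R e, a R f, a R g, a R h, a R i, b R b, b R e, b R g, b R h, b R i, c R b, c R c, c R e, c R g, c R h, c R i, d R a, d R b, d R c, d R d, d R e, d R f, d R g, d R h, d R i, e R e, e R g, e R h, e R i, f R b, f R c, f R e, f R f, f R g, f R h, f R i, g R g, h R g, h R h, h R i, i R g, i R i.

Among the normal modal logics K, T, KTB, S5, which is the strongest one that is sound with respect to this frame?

Reflexive (axiom T): yes — every world is R-related to itself.
Symmetric (axiom B): no — a R b but not b R a.
Euclidean (axiom 5): no — a R b and a R c, but not b R c.
So F validates K, T; KTB would additionally require R to be symmetric. The strongest is T.

T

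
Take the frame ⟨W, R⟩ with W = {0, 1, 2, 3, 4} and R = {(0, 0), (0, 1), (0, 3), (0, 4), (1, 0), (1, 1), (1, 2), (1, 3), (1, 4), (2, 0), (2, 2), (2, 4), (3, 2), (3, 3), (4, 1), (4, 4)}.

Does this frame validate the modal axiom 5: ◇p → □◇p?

No

Axiom 5 corresponds to the accessibility relation being Euclidean.
Euclidean: no — 0 R 3 and 0 R 1, but not 3 R 1.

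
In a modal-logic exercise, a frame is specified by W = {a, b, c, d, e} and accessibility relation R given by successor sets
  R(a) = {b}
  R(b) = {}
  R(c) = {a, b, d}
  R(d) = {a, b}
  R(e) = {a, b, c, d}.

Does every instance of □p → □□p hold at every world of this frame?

Yes

By correspondence theory, 4 is valid on a frame iff R is transitive.
Transitive: yes — every two-step R-path is closed by a direct edge.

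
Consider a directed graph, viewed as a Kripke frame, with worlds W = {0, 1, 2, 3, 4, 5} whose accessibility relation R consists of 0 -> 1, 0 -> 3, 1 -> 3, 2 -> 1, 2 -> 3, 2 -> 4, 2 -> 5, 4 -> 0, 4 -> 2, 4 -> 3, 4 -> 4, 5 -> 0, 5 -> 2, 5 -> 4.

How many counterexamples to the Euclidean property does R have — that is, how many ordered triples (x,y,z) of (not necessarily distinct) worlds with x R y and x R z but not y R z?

Enumerating: (0,1,1), (0,3,1), (0,3,3), (1,3,3), (2,1,1), (2,1,4), (2,1,5), (2,3,1), (2,3,3), (2,3,4), (2,3,5), (2,4,1), … and 18 more.
Total: 30.

30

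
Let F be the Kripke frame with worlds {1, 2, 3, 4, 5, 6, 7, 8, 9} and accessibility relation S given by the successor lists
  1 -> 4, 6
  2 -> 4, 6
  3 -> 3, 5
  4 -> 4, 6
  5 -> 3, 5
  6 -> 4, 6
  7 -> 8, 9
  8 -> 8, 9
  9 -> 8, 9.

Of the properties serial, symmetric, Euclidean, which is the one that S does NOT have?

symmetric

Serial: yes — every world has a successor (e.g. 1 S 4).
Symmetric: no — 1 S 4 but not 4 S 1.
Euclidean: yes — any two successors of a common world are S-related.
Only symmetric fails.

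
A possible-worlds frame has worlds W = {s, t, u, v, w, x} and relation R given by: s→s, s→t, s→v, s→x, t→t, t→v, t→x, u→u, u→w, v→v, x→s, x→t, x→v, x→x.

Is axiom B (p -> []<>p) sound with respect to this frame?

No

The schema B characterises exactly the symmetric frames.
Symmetric: no — s R t but not t R s.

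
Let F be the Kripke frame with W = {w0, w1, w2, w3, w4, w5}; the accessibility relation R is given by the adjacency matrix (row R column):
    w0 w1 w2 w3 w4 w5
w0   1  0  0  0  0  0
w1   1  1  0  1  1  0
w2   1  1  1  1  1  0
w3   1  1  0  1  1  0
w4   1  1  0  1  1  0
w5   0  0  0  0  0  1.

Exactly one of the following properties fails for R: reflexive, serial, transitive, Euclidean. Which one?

Euclidean

Reflexive: yes — every world is R-related to itself.
Serial: yes — every world has a successor (e.g. w0 R w0).
Transitive: yes — every two-step R-path is closed by a direct edge.
Euclidean: no — w1 R w0 and w1 R w3, but not w0 R w3.
Only Euclidean fails.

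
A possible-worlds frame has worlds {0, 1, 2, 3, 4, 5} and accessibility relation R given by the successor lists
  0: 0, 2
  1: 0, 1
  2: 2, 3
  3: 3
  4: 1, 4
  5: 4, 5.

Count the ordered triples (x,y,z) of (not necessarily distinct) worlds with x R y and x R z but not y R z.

5

Enumerating: (0,2,0), (1,0,1), (2,3,2), (4,1,4), (5,4,5).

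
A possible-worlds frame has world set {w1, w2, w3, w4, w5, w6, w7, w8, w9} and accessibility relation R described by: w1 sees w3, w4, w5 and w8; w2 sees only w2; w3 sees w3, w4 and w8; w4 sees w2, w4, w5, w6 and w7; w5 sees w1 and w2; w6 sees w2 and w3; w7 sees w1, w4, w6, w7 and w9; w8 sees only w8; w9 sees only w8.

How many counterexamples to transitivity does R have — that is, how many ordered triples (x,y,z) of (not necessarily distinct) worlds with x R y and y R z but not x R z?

27

Enumerating: (w1,w4,w2), (w1,w4,w6), (w1,w4,w7), (w1,w5,w1), (w1,w5,w2), (w3,w4,w2), (w3,w4,w5), (w3,w4,w6), (w3,w4,w7), (w4,w5,w1), (w4,w6,w3), (w4,w7,w1), … and 15 more.
Total: 27.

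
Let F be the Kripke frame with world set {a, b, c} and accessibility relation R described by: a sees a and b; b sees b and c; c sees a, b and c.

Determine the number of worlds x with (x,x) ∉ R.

R is reflexive; there are no such worlds.

0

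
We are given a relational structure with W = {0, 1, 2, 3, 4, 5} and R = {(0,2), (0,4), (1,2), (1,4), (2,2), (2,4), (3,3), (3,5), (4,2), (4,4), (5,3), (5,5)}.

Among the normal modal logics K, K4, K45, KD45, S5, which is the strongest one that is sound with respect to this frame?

Transitive (axiom 4): yes — every two-step R-path is closed by a direct edge.
Euclidean (axiom 5): yes — any two successors of a common world are R-related.
Serial (axiom D): yes — every world has a successor (e.g. 0 R 2).
Reflexive (axiom T): no — 0 is not related to itself.
So F validates K, K4, K45, KD45; S5 would additionally require R to be reflexive. The strongest is KD45.

KD45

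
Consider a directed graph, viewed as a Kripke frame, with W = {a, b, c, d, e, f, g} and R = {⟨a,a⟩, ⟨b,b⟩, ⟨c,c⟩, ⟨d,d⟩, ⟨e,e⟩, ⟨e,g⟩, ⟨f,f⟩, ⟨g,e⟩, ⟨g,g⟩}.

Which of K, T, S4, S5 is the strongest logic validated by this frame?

S5

Reflexive (axiom T): yes — every world is R-related to itself.
Transitive (axiom 4): yes — every two-step R-path is closed by a direct edge.
Euclidean (axiom 5): yes — any two successors of a common world are R-related.
So F validates K, T, S4, S5. The strongest is S5.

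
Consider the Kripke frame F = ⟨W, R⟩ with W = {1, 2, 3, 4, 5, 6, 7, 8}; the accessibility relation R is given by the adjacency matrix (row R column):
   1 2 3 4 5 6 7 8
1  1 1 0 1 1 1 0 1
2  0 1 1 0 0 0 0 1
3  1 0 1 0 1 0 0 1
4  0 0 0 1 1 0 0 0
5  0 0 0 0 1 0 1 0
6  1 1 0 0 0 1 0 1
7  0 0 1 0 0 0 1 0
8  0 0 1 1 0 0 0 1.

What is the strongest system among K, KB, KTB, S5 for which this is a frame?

K

Symmetric (axiom B): no — 1 R 2 but not 2 R 1.
Reflexive (axiom T): yes — every world is R-related to itself.
Euclidean (axiom 5): no — 1 R 2 and 1 R 4, but not 2 R 4.
So F validates K; KB would additionally require R to be symmetric. The strongest is K.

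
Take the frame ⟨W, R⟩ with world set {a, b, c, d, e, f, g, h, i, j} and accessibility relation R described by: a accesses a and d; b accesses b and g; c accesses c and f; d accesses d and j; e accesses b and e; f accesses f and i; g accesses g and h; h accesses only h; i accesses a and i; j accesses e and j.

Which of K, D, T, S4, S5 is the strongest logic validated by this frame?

T

Serial (axiom D): yes — every world has a successor (e.g. a R a).
Reflexive (axiom T): yes — every world is R-related to itself.
Transitive (axiom 4): no — a R d and d R j, but not a R j.
Euclidean (axiom 5): no — a R d and a R a, but not d R a.
So F validates K, D, T; S4 would additionally require R to be transitive. The strongest is T.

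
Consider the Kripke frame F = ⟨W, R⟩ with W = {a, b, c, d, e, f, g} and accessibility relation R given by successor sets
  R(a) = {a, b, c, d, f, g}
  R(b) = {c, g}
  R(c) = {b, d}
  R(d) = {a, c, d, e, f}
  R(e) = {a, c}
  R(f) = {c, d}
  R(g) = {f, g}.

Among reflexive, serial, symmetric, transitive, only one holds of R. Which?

serial

Reflexive: no — b is not related to itself.
Serial: yes — every world has a successor (e.g. a R a).
Symmetric: no — a R b but not b R a.
Transitive: no — a R d and d R e, but not a R e.
Only serial holds.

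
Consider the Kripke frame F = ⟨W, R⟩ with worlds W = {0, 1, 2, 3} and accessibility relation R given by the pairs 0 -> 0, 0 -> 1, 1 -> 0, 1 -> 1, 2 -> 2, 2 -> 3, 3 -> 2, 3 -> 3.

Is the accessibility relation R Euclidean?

Yes

Euclidean: yes — any two successors of a common world are R-related.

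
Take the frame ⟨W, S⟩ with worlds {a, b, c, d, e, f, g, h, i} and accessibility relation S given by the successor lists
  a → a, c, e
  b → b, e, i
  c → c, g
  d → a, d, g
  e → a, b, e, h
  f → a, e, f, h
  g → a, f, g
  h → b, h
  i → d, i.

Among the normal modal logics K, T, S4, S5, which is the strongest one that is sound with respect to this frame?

Reflexive (axiom T): yes — every world is S-related to itself.
Transitive (axiom 4): no — a S c and c S g, but not a S g.
Euclidean (axiom 5): no — a S c and a S e, but not c S e.
So F validates K, T; S4 would additionally require S to be transitive. The strongest is T.

T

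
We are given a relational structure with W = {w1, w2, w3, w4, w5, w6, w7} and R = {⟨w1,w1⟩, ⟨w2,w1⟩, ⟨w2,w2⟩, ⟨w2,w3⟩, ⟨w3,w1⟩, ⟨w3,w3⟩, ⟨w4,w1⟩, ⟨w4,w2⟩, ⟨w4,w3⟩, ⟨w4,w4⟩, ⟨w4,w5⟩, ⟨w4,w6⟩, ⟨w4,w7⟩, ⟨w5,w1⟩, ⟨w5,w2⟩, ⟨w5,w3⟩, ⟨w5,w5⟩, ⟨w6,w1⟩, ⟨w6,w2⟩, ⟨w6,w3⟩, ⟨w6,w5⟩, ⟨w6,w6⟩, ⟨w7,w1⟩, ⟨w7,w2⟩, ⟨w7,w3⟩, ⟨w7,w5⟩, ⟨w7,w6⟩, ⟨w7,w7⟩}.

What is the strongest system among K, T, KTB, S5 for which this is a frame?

T

Reflexive (axiom T): yes — every world is R-related to itself.
Symmetric (axiom B): no — w2 R w1 but not w1 R w2.
Euclidean (axiom 5): no — w2 R w1 and w2 R w3, but not w1 R w3.
So F validates K, T; KTB would additionally require R to be symmetric. The strongest is T.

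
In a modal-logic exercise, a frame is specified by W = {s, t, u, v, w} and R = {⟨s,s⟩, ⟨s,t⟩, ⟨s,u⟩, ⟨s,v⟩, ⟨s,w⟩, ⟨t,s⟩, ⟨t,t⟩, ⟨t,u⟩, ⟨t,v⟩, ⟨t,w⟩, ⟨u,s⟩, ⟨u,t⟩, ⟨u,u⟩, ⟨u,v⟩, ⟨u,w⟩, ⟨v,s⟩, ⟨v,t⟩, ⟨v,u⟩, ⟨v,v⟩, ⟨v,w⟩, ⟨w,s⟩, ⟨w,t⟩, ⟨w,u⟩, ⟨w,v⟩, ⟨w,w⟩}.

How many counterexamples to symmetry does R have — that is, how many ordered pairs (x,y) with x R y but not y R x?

0

R is symmetric; there are no such tuples.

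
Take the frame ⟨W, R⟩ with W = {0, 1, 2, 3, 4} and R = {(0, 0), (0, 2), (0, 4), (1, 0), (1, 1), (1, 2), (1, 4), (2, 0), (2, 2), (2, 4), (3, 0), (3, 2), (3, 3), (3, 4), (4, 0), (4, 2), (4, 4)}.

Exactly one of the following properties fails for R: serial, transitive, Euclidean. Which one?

Serial: yes — every world has a successor (e.g. 0 R 0).
Transitive: yes — every two-step R-path is closed by a direct edge.
Euclidean: no — 1 R 0 and 1 R 1, but not 0 R 1.
Only Euclidean fails.

Euclidean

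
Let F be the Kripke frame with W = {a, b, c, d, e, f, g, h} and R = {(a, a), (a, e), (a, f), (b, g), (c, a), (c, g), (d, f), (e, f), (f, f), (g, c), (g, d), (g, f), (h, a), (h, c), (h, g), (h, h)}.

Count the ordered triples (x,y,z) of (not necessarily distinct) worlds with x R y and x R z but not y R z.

Enumerating: (a,e,a), (a,e,e), (a,f,a), (a,f,e), (b,g,g), (c,a,g), (c,g,a), (c,g,g), (g,c,c), (g,c,d), (g,c,f), (g,d,c), … and 11 more.
Total: 23.

23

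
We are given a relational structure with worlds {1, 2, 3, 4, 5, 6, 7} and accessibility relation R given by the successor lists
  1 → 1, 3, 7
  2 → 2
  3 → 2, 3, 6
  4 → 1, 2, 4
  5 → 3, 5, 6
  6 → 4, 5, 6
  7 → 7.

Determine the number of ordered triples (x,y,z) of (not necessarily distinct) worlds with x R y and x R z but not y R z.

17

Enumerating: (1,3,1), (1,3,7), (1,7,1), (1,7,3), (3,2,3), (3,2,6), (3,6,2), (3,6,3), (4,1,2), (4,1,4), (4,2,1), (4,2,4), (5,3,5), (5,6,3), (6,4,5), (6,4,6), (6,5,4).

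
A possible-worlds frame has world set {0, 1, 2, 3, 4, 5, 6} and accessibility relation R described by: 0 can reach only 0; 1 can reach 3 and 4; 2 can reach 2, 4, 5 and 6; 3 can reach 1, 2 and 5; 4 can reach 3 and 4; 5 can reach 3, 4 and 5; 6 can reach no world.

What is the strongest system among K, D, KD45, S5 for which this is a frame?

K

Serial (axiom D): no — 6 has no R-successor.
Euclidean (axiom 5): no — 1 R 3 and 1 R 4, but not 3 R 4.
Transitive (axiom 4): no — 1 R 3 and 3 R 2, but not 1 R 2.
Reflexive (axiom T): no — 1 is not related to itself.
So F validates K; D would additionally require R to be serial. The strongest is K.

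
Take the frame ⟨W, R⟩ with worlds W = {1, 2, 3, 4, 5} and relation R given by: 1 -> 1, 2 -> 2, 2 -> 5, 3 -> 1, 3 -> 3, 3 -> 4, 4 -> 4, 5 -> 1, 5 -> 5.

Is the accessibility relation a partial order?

No

Reflexive: yes — every world is R-related to itself.
Transitive: no — 2 R 5 and 5 R 1, but not 2 R 1.
Antisymmetric: yes — no distinct pair is related both ways.
So R is not a partial order.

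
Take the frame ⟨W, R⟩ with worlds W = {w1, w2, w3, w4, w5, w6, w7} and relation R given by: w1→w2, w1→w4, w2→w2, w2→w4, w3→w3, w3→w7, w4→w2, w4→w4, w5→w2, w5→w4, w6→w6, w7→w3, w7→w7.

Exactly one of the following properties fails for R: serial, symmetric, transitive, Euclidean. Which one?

Serial: yes — every world has a successor (e.g. w1 R w2).
Symmetric: no — w1 R w2 but not w2 R w1.
Transitive: yes — every two-step R-path is closed by a direct edge.
Euclidean: yes — any two successors of a common world are R-related.
Only symmetric fails.

symmetric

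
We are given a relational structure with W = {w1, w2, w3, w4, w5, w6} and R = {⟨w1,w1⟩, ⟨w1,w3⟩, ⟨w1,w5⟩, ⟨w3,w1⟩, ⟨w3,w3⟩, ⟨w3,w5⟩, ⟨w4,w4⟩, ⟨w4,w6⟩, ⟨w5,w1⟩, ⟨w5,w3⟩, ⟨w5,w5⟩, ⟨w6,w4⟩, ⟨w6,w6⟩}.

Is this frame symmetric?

Symmetric: yes — every pair in R has its reverse in R.

Yes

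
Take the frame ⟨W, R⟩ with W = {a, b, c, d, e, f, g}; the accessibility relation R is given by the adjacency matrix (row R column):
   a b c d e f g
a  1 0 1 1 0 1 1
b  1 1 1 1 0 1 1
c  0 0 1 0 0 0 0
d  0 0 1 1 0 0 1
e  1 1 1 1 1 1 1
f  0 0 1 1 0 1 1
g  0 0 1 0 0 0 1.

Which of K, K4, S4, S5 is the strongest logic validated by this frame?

Transitive (axiom 4): yes — every two-step R-path is closed by a direct edge.
Reflexive (axiom T): yes — every world is R-related to itself.
Euclidean (axiom 5): no — a R c and a R d, but not c R d.
So F validates K, K4, S4; S5 would additionally require R to be Euclidean. The strongest is S4.

S4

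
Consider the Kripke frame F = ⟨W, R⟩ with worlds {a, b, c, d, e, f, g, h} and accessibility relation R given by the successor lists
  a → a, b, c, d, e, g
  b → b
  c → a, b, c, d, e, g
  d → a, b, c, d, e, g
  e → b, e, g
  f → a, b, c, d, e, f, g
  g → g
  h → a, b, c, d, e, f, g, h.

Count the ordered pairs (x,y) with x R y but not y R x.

24

Enumerating: (a,b), (a,e), (a,g), (c,b), (c,e), (c,g), (d,b), (d,e), (d,g), (e,b), (e,g), (f,a), … and 12 more.
Total: 24.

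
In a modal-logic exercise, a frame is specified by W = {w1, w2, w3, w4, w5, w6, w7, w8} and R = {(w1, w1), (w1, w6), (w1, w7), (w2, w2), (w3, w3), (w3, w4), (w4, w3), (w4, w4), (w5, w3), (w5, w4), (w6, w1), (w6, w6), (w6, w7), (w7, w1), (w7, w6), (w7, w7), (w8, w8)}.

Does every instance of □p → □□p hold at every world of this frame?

Axiom 4 corresponds to the accessibility relation being transitive.
Transitive: yes — every two-step R-path is closed by a direct edge.

Yes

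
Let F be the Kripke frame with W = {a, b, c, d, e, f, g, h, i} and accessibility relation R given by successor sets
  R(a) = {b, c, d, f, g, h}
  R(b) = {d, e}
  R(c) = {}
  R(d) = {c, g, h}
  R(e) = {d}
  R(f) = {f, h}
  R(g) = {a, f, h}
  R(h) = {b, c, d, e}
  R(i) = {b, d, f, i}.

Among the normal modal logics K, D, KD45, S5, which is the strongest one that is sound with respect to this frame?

K

Serial (axiom D): no — c has no R-successor.
Euclidean (axiom 5): no — a R b and a R c, but not b R c.
Transitive (axiom 4): no — a R b and b R e, but not a R e.
Reflexive (axiom T): no — a is not related to itself.
So F validates K; D would additionally require R to be serial. The strongest is K.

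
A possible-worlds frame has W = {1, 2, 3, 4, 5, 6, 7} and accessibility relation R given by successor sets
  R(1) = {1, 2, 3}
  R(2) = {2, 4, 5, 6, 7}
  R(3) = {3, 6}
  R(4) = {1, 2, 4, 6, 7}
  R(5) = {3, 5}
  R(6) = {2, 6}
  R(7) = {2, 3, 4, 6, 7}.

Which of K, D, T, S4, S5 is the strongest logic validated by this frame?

T

Serial (axiom D): yes — every world has a successor (e.g. 1 R 1).
Reflexive (axiom T): yes — every world is R-related to itself.
Transitive (axiom 4): no — 1 R 2 and 2 R 4, but not 1 R 4.
Euclidean (axiom 5): no — 1 R 2 and 1 R 3, but not 2 R 3.
So F validates K, D, T; S4 would additionally require R to be transitive. The strongest is T.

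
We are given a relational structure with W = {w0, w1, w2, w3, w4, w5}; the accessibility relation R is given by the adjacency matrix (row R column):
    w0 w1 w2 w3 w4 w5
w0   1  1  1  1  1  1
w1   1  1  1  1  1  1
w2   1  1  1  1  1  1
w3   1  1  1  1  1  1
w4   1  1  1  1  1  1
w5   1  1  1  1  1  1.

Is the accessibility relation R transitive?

Transitive: yes — every two-step R-path is closed by a direct edge.

Yes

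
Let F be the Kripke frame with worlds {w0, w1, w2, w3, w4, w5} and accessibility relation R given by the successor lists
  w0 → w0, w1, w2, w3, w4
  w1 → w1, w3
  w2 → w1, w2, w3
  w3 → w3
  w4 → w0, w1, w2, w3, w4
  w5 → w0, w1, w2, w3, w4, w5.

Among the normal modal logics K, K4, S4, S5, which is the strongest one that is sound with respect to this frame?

S4

Transitive (axiom 4): yes — every two-step R-path is closed by a direct edge.
Reflexive (axiom T): yes — every world is R-related to itself.
Euclidean (axiom 5): no — w0 R w1 and w0 R w2, but not w1 R w2.
So F validates K, K4, S4; S5 would additionally require R to be Euclidean. The strongest is S4.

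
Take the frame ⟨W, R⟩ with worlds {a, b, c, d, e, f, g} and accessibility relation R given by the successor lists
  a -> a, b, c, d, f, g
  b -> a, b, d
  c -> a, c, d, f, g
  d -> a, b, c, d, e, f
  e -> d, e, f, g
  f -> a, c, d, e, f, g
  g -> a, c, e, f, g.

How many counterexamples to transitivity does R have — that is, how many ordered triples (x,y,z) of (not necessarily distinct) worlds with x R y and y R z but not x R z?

32

Enumerating: (a,d,e), (a,f,e), (a,g,e), (b,a,c), (b,a,f), (b,a,g), (b,d,c), (b,d,e), (b,d,f), (c,a,b), (c,d,b), (c,d,e), … and 20 more.
Total: 32.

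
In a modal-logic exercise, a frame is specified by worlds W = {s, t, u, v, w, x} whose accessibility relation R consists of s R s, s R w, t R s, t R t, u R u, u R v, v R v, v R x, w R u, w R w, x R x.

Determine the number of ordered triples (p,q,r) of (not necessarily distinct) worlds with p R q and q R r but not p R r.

4

Enumerating: (s,w,u), (t,s,w), (u,v,x), (w,u,v).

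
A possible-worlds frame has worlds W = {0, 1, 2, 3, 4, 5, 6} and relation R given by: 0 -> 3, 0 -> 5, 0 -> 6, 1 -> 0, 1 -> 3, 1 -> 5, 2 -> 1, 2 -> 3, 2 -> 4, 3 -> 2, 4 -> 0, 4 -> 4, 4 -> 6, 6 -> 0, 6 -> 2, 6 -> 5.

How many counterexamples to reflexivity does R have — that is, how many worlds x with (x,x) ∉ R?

6

Enumerating: 0, 1, 2, 3, 5, 6.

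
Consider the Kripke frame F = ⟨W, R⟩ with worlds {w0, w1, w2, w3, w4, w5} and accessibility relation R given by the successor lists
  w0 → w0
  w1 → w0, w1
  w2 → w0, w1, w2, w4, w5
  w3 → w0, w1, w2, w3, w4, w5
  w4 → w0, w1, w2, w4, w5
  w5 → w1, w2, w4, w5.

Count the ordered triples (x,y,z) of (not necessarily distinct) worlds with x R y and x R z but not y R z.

33

Enumerating: (w1,w0,w1), (w2,w0,w1), (w2,w0,w2), (w2,w0,w4), (w2,w0,w5), (w2,w1,w2), (w2,w1,w4), (w2,w1,w5), (w2,w5,w0), (w3,w0,w1), (w3,w0,w2), (w3,w0,w3), … and 21 more.
Total: 33.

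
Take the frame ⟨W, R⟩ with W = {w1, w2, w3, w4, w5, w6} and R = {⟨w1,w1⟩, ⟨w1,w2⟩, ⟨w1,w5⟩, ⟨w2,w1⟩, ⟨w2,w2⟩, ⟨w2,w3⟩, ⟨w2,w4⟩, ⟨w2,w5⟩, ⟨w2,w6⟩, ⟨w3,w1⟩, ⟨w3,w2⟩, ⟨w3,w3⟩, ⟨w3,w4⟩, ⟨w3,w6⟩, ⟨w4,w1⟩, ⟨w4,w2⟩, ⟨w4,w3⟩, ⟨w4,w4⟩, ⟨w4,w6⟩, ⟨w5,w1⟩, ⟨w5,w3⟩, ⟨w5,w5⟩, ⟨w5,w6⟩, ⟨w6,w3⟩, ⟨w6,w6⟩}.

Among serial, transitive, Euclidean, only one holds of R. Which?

serial

Serial: yes — every world has a successor (e.g. w1 R w1).
Transitive: no — w1 R w2 and w2 R w3, but not w1 R w3.
Euclidean: no — w1 R w5 and w1 R w2, but not w5 R w2.
Only serial holds.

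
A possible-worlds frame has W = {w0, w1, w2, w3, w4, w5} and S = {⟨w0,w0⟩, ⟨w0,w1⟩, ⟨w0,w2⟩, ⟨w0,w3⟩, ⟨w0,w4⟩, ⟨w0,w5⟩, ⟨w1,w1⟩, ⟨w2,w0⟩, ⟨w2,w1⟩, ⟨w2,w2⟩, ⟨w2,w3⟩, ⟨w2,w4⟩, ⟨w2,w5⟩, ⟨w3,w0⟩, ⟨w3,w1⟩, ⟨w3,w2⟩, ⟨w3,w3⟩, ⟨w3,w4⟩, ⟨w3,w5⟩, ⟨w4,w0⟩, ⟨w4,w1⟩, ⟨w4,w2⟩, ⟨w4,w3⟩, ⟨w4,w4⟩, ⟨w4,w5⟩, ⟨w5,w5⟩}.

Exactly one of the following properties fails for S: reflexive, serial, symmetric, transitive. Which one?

symmetric

Reflexive: yes — every world is S-related to itself.
Serial: yes — every world has a successor (e.g. w0 S w0).
Symmetric: no — w0 S w1 but not w1 S w0.
Transitive: yes — every two-step S-path is closed by a direct edge.
Only symmetric fails.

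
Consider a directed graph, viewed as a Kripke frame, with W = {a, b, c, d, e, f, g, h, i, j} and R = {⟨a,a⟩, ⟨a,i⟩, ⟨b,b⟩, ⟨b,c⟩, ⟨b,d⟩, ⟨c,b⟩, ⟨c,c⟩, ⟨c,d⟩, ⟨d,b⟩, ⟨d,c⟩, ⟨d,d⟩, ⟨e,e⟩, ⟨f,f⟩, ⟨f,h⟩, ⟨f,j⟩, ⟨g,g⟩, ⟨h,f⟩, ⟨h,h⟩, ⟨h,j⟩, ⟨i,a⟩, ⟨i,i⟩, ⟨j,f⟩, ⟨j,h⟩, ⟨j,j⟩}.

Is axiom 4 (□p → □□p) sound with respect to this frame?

The schema 4 characterises exactly the transitive frames.
Transitive: yes — every two-step R-path is closed by a direct edge.

Yes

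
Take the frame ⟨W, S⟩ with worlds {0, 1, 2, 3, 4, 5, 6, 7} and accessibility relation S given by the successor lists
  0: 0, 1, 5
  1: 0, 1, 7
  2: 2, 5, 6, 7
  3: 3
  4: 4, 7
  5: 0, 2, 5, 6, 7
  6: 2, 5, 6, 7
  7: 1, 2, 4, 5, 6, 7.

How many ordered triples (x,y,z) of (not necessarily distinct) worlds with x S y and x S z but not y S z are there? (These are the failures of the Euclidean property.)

24

Enumerating: (0,1,5), (0,5,1), (1,0,7), (1,7,0), (5,0,2), (5,0,6), (5,0,7), (5,2,0), (5,6,0), (5,7,0), (7,1,2), (7,1,4), … and 12 more.
Total: 24.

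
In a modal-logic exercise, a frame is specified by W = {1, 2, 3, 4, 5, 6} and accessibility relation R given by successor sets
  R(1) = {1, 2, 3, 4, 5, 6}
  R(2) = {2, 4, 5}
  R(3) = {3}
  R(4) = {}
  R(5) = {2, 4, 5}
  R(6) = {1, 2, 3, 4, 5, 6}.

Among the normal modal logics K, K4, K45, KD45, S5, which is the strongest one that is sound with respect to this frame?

Transitive (axiom 4): yes — every two-step R-path is closed by a direct edge.
Euclidean (axiom 5): no — 1 R 2 and 1 R 3, but not 2 R 3.
Serial (axiom D): no — 4 has no R-successor.
Reflexive (axiom T): no — 4 is not related to itself.
So F validates K, K4; K45 would additionally require R to be Euclidean. The strongest is K4.

K4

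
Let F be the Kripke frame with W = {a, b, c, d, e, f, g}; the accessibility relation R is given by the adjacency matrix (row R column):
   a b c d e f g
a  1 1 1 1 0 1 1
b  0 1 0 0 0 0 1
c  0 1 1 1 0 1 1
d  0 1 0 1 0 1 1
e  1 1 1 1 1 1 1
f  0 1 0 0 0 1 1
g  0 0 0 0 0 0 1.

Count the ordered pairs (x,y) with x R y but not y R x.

21

Enumerating: (a,b), (a,c), (a,d), (a,f), (a,g), (b,g), (c,b), (c,d), (c,f), (c,g), (d,b), (d,f), … and 9 more.
Total: 21.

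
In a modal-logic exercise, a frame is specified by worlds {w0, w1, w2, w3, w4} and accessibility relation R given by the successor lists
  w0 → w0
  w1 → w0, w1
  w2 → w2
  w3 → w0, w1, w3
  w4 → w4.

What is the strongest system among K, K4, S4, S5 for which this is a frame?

Transitive (axiom 4): yes — every two-step R-path is closed by a direct edge.
Reflexive (axiom T): yes — every world is R-related to itself.
Euclidean (axiom 5): no — w3 R w0 and w3 R w1, but not w0 R w1.
So F validates K, K4, S4; S5 would additionally require R to be Euclidean. The strongest is S4.

S4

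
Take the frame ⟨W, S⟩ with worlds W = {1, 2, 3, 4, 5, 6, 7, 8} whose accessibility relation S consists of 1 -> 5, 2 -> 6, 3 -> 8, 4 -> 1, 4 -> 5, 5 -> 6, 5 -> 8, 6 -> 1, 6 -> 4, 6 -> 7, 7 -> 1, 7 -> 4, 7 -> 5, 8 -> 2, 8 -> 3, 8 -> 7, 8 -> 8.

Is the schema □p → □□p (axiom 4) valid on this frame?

By correspondence theory, 4 is valid on a frame iff S is transitive.
Transitive: no — 1 S 5 and 5 S 6, but not 1 S 6.

No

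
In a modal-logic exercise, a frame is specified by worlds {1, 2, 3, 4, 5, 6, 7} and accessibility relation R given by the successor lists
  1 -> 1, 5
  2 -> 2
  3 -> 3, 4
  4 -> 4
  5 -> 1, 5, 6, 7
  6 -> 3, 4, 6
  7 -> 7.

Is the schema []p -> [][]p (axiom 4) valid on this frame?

No

The schema 4 characterises exactly the transitive frames.
Transitive: no — 1 R 5 and 5 R 6, but not 1 R 6.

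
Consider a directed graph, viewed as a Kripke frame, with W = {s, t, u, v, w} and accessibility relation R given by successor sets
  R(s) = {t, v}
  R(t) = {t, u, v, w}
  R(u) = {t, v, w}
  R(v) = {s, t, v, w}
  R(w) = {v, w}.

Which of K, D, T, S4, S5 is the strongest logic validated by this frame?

D

Serial (axiom D): yes — every world has a successor (e.g. s R t).
Reflexive (axiom T): no — s is not related to itself.
Transitive (axiom 4): no — s R t and t R u, but not s R u.
Euclidean (axiom 5): no — t R v and t R u, but not v R u.
So F validates K, D; T would additionally require R to be reflexive. The strongest is D.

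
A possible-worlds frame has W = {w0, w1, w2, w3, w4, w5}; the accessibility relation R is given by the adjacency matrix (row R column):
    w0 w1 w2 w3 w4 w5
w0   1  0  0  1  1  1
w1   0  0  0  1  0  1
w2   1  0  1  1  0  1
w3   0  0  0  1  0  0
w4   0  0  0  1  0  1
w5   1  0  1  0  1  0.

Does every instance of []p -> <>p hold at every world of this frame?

Axiom D corresponds to the accessibility relation being serial.
Serial: yes — every world has a successor (e.g. w0 R w0).

Yes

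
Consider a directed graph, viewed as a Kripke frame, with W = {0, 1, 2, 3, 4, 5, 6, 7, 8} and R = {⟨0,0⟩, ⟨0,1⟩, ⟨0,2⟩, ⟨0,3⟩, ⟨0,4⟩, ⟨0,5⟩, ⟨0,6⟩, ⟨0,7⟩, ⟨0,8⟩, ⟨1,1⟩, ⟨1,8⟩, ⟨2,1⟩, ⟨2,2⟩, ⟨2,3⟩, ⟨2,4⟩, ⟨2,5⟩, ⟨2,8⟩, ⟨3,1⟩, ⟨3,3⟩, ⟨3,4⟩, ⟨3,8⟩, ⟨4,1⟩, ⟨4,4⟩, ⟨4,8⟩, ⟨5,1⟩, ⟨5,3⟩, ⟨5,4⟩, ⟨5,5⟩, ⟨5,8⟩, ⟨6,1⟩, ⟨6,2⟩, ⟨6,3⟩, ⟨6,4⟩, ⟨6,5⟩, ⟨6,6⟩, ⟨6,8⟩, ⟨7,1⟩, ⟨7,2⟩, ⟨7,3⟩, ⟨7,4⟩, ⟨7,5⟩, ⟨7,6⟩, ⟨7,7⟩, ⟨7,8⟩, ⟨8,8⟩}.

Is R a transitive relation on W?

Yes

Transitive: yes — every two-step R-path is closed by a direct edge.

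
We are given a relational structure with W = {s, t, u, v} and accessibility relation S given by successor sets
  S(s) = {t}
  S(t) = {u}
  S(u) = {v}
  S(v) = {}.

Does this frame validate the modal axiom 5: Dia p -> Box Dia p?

No

By correspondence theory, 5 is valid on a frame iff S is Euclidean.
Euclidean: no — s S t and s S t, but not t S t.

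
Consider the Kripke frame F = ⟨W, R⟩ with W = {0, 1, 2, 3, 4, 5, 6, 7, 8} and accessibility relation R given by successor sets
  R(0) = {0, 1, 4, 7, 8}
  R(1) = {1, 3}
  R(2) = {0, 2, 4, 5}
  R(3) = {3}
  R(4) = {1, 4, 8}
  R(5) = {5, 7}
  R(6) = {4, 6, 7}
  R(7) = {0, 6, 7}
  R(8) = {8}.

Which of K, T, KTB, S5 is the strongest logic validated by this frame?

T

Reflexive (axiom T): yes — every world is R-related to itself.
Symmetric (axiom B): no — 0 R 1 but not 1 R 0.
Euclidean (axiom 5): no — 0 R 1 and 0 R 4, but not 1 R 4.
So F validates K, T; KTB would additionally require R to be symmetric. The strongest is T.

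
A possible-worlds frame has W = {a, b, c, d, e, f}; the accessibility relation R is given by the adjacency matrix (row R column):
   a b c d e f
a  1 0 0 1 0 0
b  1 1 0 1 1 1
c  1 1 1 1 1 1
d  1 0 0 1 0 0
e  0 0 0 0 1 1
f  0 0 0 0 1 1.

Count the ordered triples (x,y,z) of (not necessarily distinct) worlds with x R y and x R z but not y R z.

Enumerating: (b,a,b), (b,a,e), (b,a,f), (b,d,b), (b,d,e), (b,d,f), (b,e,a), (b,e,b), (b,e,d), (b,f,a), (b,f,b), (b,f,d), … and 17 more.
Total: 29.

29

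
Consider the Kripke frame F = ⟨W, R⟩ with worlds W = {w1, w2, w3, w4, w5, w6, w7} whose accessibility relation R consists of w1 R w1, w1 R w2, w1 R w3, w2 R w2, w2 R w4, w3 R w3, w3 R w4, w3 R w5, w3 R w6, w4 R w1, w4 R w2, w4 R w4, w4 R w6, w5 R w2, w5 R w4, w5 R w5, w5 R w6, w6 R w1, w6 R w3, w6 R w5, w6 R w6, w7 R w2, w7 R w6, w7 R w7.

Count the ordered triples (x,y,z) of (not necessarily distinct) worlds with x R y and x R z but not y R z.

Enumerating: (w1,w2,w1), (w1,w2,w3), (w1,w3,w1), (w1,w3,w2), (w3,w4,w3), (w3,w4,w5), (w3,w5,w3), (w3,w6,w4), (w4,w1,w4), (w4,w1,w6), (w4,w2,w1), (w4,w2,w6), … and 16 more.
Total: 28.

28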